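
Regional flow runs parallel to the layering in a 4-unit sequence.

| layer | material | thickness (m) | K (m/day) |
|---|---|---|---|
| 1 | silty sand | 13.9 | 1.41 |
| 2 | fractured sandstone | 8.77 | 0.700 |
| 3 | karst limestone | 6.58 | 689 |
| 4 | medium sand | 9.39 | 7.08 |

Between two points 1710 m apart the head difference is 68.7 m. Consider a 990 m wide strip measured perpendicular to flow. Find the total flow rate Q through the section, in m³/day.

Flow is parallel to layering, so each bed carries its own Darcy discharge and the transmissivities add.
Σ(K_i·b_i) = 1.41×13.9 + 0.700×8.77 + 689×6.58 + 7.08×9.39 = 4626 m²/day.
Hydraulic gradient i = Δh / L = 68.7 / 1710 = 0.04018.
Q = Σ(K_i·b_i) · W · i = 4626 × 990 × 0.04018 = 1.840e+05 m³/day.

184000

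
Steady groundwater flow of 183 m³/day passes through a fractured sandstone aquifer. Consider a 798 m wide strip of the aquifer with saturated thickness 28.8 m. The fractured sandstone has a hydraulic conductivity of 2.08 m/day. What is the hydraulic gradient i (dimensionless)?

0.00383

Cross-sectional area A = 798 × 28.8 = 22982 m².
From Q = K·A·i, i = Q / (K·A) = 183 / (2.080 × 22982) = 0.003828.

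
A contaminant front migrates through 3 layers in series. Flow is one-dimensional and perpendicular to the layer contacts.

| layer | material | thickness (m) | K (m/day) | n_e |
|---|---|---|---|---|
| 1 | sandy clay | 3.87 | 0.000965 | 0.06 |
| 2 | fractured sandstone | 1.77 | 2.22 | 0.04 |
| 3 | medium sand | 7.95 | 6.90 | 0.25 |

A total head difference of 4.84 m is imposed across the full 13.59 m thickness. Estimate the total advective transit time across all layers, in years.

5.20

With flow normal to the layers, continuity requires the same specific discharge q through every layer.
Σ(b_i/K_i) = 3.87/0.000965 + 1.77/2.22 + 7.95/6.90 = 4012 d.
q = Δh / Σ(b_i/K_i) = 4.84 / 4012 = 0.001206 m/day.
In each layer the seepage velocity is v_i = q/n_i, so the layer transit time is t_i = b_i·n_i / q:
  layer 1 (sandy clay): t_1 = 3.87 × 0.06 / 0.001206 = 192.5 d
  layer 2 (fractured sandstone): t_2 = 1.77 × 0.04 / 0.001206 = 58.69 d
  layer 3 (medium sand): t_3 = 7.95 × 0.25 / 0.001206 = 1648 d
Total t = Σ t_i = 1899 days = 5.199 years.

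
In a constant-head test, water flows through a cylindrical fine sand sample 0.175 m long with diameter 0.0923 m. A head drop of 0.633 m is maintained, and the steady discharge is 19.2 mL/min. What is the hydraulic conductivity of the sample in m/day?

1.14

Cross-sectional area A = π·(d/2)² = π × (0.0923/2)² = 0.006691 m².
Convert discharge: 19.2 mL/min = 3.200e-07 m³/s.
Darcy's law rearranged: K = Q·L / (A·Δh) = 3.200e-07 × 0.175 / (0.006691 × 0.633) = 1.322e-05 m/s = 1.142 m/day.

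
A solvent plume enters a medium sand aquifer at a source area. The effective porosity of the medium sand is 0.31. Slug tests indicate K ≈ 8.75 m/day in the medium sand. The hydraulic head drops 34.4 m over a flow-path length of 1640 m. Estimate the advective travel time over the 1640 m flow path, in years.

7.58

Hydraulic gradient i = Δh / L = 34.4 / 1640 = 0.02098.
Darcy flux q = K · i = 8.750 × 0.02098 = 0.1835 m/day.
Seepage velocity v = q / n_e = 0.1835 / 0.31 = 0.5921 m/day.
Travel time t = L / v = 1640 / 0.5921 = 2770 days = 7.584 years.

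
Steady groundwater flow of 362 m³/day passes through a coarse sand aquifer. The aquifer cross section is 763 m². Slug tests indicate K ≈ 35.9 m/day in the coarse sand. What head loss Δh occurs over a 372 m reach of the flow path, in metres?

From Q = K·A·i, i = Q / (K·A) = 362 / (35.90 × 763.0) = 0.01322.
Head loss Δh = i · L = 0.01322 × 372 = 4.916 m.

4.92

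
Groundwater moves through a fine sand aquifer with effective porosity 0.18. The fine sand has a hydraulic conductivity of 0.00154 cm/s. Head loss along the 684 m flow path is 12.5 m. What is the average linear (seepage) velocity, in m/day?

0.135

Convert K: 0.00154 cm/s × 864 = 1.331 m/day.
Hydraulic gradient i = Δh / L = 12.5 / 684 = 0.01827.
Darcy flux q = K · i = 1.331 × 0.01827 = 0.02432 m/day.
Seepage velocity v = q / n_e = 0.02432 / 0.18 = 0.1351 m/day.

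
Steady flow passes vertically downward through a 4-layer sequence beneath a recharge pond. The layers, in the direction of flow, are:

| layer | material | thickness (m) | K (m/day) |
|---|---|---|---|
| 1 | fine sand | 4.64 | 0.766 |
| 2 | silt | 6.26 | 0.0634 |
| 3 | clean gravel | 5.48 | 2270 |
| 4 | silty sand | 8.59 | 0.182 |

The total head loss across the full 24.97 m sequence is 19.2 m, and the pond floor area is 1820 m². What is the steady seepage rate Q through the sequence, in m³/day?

230

Flow is perpendicular to layering, so the layers act in series and the equivalent K is the thickness-weighted harmonic mean.
Total thickness L = 4.64 + 6.26 + 5.48 + 8.59 = 24.97 m.
Σ(b_i/K_i) = 4.64/0.766 + 6.26/0.0634 + 5.48/2270 + 8.59/0.182 = 152.0 d.
K_eq = L / Σ(b_i/K_i) = 24.97 / 152.0 = 0.1643 m/day.
Q = K_eq · A · (Δh/L) = 0.1643 × 1820 × (19.2/24.97) = 229.9 m³/day.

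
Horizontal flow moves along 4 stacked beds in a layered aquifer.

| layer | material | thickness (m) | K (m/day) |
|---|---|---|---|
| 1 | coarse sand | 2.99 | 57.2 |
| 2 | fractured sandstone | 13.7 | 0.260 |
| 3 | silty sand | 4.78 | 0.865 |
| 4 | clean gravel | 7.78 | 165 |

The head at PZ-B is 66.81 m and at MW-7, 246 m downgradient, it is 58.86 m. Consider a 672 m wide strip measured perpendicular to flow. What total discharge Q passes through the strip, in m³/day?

Flow is parallel to layering, so each bed carries its own Darcy discharge and the transmissivities add.
Σ(K_i·b_i) = 57.2×2.99 + 0.260×13.7 + 0.865×4.78 + 165×7.78 = 1462 m²/day.
Hydraulic gradient i = (66.81 − 58.86) / 246 = 7.95 / 246 = 0.03232.
Q = Σ(K_i·b_i) · W · i = 1462 × 672 × 0.03232 = 31760 m³/day.

31800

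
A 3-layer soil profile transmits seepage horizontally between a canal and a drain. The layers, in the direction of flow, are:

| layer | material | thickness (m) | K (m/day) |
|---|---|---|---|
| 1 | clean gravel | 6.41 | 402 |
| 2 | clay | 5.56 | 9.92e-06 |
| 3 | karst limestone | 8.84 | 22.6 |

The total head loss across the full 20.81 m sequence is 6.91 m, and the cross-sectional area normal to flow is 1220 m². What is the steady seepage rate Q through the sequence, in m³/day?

Flow is perpendicular to layering, so the layers act in series and the equivalent K is the thickness-weighted harmonic mean.
Total thickness L = 6.41 + 5.56 + 8.84 = 20.81 m.
Σ(b_i/K_i) = 6.41/402 + 5.56/9.92e-06 + 8.84/22.6 = 5.605e+05 d.
K_eq = L / Σ(b_i/K_i) = 20.81 / 5.605e+05 = 3.713e-05 m/day.
Q = K_eq · A · (Δh/L) = 3.713e-05 × 1220 × (6.91/20.81) = 0.01504 m³/day.

0.0150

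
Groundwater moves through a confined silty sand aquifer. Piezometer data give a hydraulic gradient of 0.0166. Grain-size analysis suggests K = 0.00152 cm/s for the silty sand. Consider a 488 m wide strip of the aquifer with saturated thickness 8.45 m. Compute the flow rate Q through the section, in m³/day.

89.9

Convert K: 0.00152 cm/s × 864 = 1.313 m/day.
Cross-sectional area A = 488 × 8.45 = 4124 m².
Hydraulic gradient i = 0.0166.
Darcy's law: Q = K · A · i = 1.313 × 4124 × 0.01660 = 89.90 m³/day.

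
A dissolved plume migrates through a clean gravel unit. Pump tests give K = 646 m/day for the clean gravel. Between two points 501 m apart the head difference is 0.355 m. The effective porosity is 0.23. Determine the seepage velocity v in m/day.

Hydraulic gradient i = Δh / L = 0.355 / 501 = 0.0007086.
Darcy flux q = K · i = 646.0 × 0.0007086 = 0.4577 m/day.
Seepage velocity v = q / n_e = 0.4577 / 0.23 = 1.990 m/day.

1.99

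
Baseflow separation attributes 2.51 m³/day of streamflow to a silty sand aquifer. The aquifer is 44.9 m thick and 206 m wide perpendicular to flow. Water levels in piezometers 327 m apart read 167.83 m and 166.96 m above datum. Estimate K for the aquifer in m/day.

0.102

Cross-sectional area A = 206 × 44.9 = 9249 m².
Hydraulic gradient i = (167.83 − 166.96) / 327 = 0.87 / 327 = 0.002661.
From Q = K·A·i, K = Q / (A·i) = 2.51 / (9249 × 0.002661) = 0.1020 m/day.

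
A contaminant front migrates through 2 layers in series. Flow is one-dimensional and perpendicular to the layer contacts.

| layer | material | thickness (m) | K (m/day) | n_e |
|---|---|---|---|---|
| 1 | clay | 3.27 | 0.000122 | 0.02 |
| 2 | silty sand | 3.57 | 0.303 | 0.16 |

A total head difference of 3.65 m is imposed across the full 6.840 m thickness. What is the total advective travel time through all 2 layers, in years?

With flow normal to the layers, continuity requires the same specific discharge q through every layer.
Σ(b_i/K_i) = 3.27/0.000122 + 3.57/0.303 = 26815 d.
q = Δh / Σ(b_i/K_i) = 3.65 / 26815 = 0.0001361 m/day.
In each layer the seepage velocity is v_i = q/n_i, so the layer transit time is t_i = b_i·n_i / q:
  layer 1 (clay): t_1 = 3.27 × 0.02 / 0.0001361 = 480.5 d
  layer 2 (silty sand): t_2 = 3.57 × 0.16 / 0.0001361 = 4196 d
Total t = Σ t_i = 4677 days = 12.80 years.

12.8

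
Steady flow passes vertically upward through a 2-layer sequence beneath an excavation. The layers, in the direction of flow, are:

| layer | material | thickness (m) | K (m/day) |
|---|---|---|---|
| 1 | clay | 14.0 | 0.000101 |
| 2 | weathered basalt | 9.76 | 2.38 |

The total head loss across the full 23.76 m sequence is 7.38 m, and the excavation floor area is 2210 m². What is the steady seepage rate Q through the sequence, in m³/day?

Flow is perpendicular to layering, so the layers act in series and the equivalent K is the thickness-weighted harmonic mean.
Total thickness L = 14.0 + 9.76 = 23.76 m.
Σ(b_i/K_i) = 14.0/0.000101 + 9.76/2.38 = 1.386e+05 d.
K_eq = L / Σ(b_i/K_i) = 23.76 / 1.386e+05 = 0.0001714 m/day.
Q = K_eq · A · (Δh/L) = 0.0001714 × 2210 × (7.38/23.76) = 0.1177 m³/day.

0.118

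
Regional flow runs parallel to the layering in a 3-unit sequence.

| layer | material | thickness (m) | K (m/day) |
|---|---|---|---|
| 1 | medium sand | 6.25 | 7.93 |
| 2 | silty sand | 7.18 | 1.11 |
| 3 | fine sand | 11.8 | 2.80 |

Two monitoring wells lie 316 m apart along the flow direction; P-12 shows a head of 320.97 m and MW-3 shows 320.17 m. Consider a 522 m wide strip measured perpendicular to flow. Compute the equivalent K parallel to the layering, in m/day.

Flow is parallel to layering, so each bed carries its own Darcy discharge and the transmissivities add.
Σ(K_i·b_i) = 7.93×6.25 + 1.11×7.18 + 2.80×11.8 = 90.57 m²/day.
Total thickness b = 25.23 m, so K_eq = Σ(K_i·b_i)/b = 3.590 m/day.

3.59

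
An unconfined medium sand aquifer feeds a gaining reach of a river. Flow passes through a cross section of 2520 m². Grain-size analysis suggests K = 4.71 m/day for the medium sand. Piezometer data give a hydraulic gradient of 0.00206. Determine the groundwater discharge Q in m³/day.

Hydraulic gradient i = 0.00206.
Darcy's law: Q = K · A · i = 4.710 × 2520 × 0.002060 = 24.45 m³/day.

24.5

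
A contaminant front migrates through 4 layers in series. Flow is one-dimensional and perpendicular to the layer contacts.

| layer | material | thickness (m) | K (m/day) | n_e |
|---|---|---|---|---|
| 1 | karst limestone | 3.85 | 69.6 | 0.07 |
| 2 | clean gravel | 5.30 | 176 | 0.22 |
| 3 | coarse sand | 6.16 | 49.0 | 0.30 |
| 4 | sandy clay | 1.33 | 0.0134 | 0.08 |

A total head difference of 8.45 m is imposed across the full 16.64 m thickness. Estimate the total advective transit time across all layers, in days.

39.9

With flow normal to the layers, continuity requires the same specific discharge q through every layer.
Σ(b_i/K_i) = 3.85/69.6 + 5.30/176 + 6.16/49.0 + 1.33/0.0134 = 99.46 d.
q = Δh / Σ(b_i/K_i) = 8.45 / 99.46 = 0.08495 m/day.
In each layer the seepage velocity is v_i = q/n_i, so the layer transit time is t_i = b_i·n_i / q:
  layer 1 (karst limestone): t_1 = 3.85 × 0.07 / 0.08495 = 3.172 d
  layer 2 (clean gravel): t_2 = 5.30 × 0.22 / 0.08495 = 13.72 d
  layer 3 (coarse sand): t_3 = 6.16 × 0.30 / 0.08495 = 21.75 d
  layer 4 (sandy clay): t_4 = 1.33 × 0.08 / 0.08495 = 1.252 d
Total t = Σ t_i = 39.90 days.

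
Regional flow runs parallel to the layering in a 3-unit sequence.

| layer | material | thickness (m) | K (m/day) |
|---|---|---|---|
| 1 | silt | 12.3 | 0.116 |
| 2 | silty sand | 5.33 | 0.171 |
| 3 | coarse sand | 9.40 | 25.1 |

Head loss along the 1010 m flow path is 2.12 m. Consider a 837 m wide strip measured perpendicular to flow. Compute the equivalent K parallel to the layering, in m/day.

8.82

Flow is parallel to layering, so each bed carries its own Darcy discharge and the transmissivities add.
Σ(K_i·b_i) = 0.116×12.3 + 0.171×5.33 + 25.1×9.40 = 238.3 m²/day.
Total thickness b = 27.03 m, so K_eq = Σ(K_i·b_i)/b = 8.815 m/day.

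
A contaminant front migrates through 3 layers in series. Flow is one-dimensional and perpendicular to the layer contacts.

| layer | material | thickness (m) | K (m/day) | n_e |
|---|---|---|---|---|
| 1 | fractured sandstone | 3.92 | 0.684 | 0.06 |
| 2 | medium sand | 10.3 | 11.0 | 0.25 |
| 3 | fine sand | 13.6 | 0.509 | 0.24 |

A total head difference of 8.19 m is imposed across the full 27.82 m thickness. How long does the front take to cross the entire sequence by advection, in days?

24.8

With flow normal to the layers, continuity requires the same specific discharge q through every layer.
Σ(b_i/K_i) = 3.92/0.684 + 10.3/11.0 + 13.6/0.509 = 33.39 d.
q = Δh / Σ(b_i/K_i) = 8.19 / 33.39 = 0.2453 m/day.
In each layer the seepage velocity is v_i = q/n_i, so the layer transit time is t_i = b_i·n_i / q:
  layer 1 (fractured sandstone): t_1 = 3.92 × 0.06 / 0.2453 = 0.9588 d
  layer 2 (medium sand): t_2 = 10.3 × 0.25 / 0.2453 = 10.50 d
  layer 3 (fine sand): t_3 = 13.6 × 0.24 / 0.2453 = 13.31 d
Total t = Σ t_i = 24.76 days.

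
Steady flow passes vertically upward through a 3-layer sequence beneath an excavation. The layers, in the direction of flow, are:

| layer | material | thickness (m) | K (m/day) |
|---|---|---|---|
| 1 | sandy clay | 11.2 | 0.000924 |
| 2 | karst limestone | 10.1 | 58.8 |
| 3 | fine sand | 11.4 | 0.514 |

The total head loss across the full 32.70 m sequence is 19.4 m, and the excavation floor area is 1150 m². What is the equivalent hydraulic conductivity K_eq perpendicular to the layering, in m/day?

Flow is perpendicular to layering, so the layers act in series and the equivalent K is the thickness-weighted harmonic mean.
Total thickness L = 11.2 + 10.1 + 11.4 = 32.70 m.
Σ(b_i/K_i) = 11.2/0.000924 + 10.1/58.8 + 11.4/0.514 = 12144 d.
K_eq = L / Σ(b_i/K_i) = 32.70 / 12144 = 0.002693 m/day.

0.00269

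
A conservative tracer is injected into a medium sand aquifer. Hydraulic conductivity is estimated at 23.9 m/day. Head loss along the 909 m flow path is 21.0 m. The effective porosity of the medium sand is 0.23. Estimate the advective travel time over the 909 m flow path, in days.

Hydraulic gradient i = Δh / L = 21.0 / 909 = 0.02310.
Darcy flux q = K · i = 23.90 × 0.02310 = 0.5521 m/day.
Seepage velocity v = q / n_e = 0.5521 / 0.23 = 2.401 m/day.
Travel time t = L / v = 909 / 2.401 = 378.7 days.

379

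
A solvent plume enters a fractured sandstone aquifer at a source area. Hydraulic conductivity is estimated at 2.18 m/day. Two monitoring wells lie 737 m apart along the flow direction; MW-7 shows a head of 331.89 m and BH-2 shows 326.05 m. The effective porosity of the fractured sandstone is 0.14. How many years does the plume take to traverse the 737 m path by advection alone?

16.4

Hydraulic gradient i = (331.89 − 326.05) / 737 = 5.84 / 737 = 0.007924.
Darcy flux q = K · i = 2.180 × 0.007924 = 0.01727 m/day.
Seepage velocity v = q / n_e = 0.01727 / 0.14 = 0.1234 m/day.
Travel time t = L / v = 737 / 0.1234 = 5973 days = 16.35 years.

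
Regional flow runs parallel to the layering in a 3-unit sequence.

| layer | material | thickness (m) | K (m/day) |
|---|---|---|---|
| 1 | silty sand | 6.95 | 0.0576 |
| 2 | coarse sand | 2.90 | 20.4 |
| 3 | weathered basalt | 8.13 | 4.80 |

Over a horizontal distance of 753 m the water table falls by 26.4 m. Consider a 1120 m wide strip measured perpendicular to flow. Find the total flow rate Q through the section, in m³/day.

3870

Flow is parallel to layering, so each bed carries its own Darcy discharge and the transmissivities add.
Σ(K_i·b_i) = 0.0576×6.95 + 20.4×2.90 + 4.80×8.13 = 98.58 m²/day.
Hydraulic gradient i = Δh / L = 26.4 / 753 = 0.03506.
Q = Σ(K_i·b_i) · W · i = 98.58 × 1120 × 0.03506 = 3871 m³/day.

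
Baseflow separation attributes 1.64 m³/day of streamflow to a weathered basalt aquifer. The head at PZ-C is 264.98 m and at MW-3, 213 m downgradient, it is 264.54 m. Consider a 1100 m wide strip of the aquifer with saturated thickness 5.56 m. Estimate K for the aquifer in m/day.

0.130

Cross-sectional area A = 1100 × 5.56 = 6116 m².
Hydraulic gradient i = (264.98 − 264.54) / 213 = 0.44 / 213 = 0.002066.
From Q = K·A·i, K = Q / (A·i) = 1.64 / (6116 × 0.002066) = 0.1298 m/day.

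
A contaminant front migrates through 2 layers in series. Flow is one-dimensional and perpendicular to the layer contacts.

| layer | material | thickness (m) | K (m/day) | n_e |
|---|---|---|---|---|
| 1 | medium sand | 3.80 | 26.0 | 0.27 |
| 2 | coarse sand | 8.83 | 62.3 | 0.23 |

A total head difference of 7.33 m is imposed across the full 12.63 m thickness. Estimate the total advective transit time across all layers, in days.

With flow normal to the layers, continuity requires the same specific discharge q through every layer.
Σ(b_i/K_i) = 3.80/26.0 + 8.83/62.3 = 0.2879 d.
q = Δh / Σ(b_i/K_i) = 7.33 / 0.2879 = 25.46 m/day.
In each layer the seepage velocity is v_i = q/n_i, so the layer transit time is t_i = b_i·n_i / q:
  layer 1 (medium sand): t_1 = 3.80 × 0.27 / 25.46 = 0.04030 d
  layer 2 (coarse sand): t_2 = 8.83 × 0.23 / 25.46 = 0.07976 d
Total t = Σ t_i = 0.1201 days.

0.120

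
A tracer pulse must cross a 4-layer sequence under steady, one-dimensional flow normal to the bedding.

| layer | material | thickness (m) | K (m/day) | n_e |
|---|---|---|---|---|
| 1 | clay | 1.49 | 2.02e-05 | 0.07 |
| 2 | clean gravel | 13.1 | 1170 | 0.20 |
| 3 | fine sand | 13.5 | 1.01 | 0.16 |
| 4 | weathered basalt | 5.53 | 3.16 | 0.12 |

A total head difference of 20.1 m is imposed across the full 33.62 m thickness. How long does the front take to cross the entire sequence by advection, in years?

55.8

With flow normal to the layers, continuity requires the same specific discharge q through every layer.
Σ(b_i/K_i) = 1.49/2.02e-05 + 13.1/1170 + 13.5/1.01 + 5.53/3.16 = 73778 d.
q = Δh / Σ(b_i/K_i) = 20.1 / 73778 = 0.0002724 m/day.
In each layer the seepage velocity is v_i = q/n_i, so the layer transit time is t_i = b_i·n_i / q:
  layer 1 (clay): t_1 = 1.49 × 0.07 / 0.0002724 = 382.8 d
  layer 2 (clean gravel): t_2 = 13.1 × 0.20 / 0.0002724 = 9617 d
  layer 3 (fine sand): t_3 = 13.5 × 0.16 / 0.0002724 = 7928 d
  layer 4 (weathered basalt): t_4 = 5.53 × 0.12 / 0.0002724 = 2436 d
Total t = Σ t_i = 20364 days = 55.75 years.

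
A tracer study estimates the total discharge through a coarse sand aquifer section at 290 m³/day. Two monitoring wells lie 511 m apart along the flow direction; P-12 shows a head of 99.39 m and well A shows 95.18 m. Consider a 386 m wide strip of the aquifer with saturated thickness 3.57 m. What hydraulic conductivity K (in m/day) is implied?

25.5

Cross-sectional area A = 386 × 3.57 = 1378 m².
Hydraulic gradient i = (99.39 − 95.18) / 511 = 4.21 / 511 = 0.008239.
From Q = K·A·i, K = Q / (A·i) = 290 / (1378 × 0.008239) = 25.54 m/day.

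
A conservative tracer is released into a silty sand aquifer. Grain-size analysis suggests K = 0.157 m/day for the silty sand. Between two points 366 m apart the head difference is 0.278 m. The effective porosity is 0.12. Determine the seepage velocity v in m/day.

Hydraulic gradient i = Δh / L = 0.278 / 366 = 0.0007596.
Darcy flux q = K · i = 0.1570 × 0.0007596 = 0.0001193 m/day.
Seepage velocity v = q / n_e = 0.0001193 / 0.12 = 0.0009938 m/day.

0.000994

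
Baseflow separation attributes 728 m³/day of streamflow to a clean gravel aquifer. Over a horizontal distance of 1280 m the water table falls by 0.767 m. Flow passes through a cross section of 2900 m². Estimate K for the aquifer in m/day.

Hydraulic gradient i = Δh / L = 0.767 / 1280 = 0.0005992.
From Q = K·A·i, K = Q / (A·i) = 728 / (2900 × 0.0005992) = 418.9 m/day.

419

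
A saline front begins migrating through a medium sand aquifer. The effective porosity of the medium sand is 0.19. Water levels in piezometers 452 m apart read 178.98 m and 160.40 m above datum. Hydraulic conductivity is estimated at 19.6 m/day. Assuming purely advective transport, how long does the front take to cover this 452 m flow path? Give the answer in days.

Hydraulic gradient i = (178.98 − 160.40) / 452 = 18.58 / 452 = 0.04111.
Darcy flux q = K · i = 19.60 × 0.04111 = 0.8057 m/day.
Seepage velocity v = q / n_e = 0.8057 / 0.19 = 4.240 m/day.
Travel time t = L / v = 452 / 4.240 = 106.6 days.

107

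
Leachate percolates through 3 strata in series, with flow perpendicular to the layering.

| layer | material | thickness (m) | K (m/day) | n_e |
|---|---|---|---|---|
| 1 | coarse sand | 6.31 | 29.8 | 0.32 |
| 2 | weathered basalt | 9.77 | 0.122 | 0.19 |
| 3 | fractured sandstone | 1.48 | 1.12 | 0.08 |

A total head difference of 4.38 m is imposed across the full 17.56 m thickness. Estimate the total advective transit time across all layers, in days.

With flow normal to the layers, continuity requires the same specific discharge q through every layer.
Σ(b_i/K_i) = 6.31/29.8 + 9.77/0.122 + 1.48/1.12 = 81.62 d.
q = Δh / Σ(b_i/K_i) = 4.38 / 81.62 = 0.05367 m/day.
In each layer the seepage velocity is v_i = q/n_i, so the layer transit time is t_i = b_i·n_i / q:
  layer 1 (coarse sand): t_1 = 6.31 × 0.32 / 0.05367 = 37.62 d
  layer 2 (weathered basalt): t_2 = 9.77 × 0.19 / 0.05367 = 34.59 d
  layer 3 (fractured sandstone): t_3 = 1.48 × 0.08 / 0.05367 = 2.206 d
Total t = Σ t_i = 74.42 days.

74.4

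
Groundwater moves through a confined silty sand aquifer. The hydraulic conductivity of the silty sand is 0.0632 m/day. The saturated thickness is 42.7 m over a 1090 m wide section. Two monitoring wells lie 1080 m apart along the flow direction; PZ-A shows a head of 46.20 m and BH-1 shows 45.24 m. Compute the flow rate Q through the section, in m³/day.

2.61

Cross-sectional area A = 1090 × 42.7 = 46543 m².
Hydraulic gradient i = (46.20 − 45.24) / 1080 = 0.96 / 1080 = 0.0008889.
Darcy's law: Q = K · A · i = 0.06320 × 46543 × 0.0008889 = 2.615 m³/day.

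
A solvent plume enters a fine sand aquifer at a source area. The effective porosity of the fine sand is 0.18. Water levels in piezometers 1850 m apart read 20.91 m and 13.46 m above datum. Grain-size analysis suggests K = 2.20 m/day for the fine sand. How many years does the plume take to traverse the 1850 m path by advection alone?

Hydraulic gradient i = (20.91 − 13.46) / 1850 = 7.45 / 1850 = 0.004027.
Darcy flux q = K · i = 2.200 × 0.004027 = 0.008859 m/day.
Seepage velocity v = q / n_e = 0.008859 / 0.18 = 0.04922 m/day.
Travel time t = L / v = 1850 / 0.04922 = 37587 days = 102.9 years.

103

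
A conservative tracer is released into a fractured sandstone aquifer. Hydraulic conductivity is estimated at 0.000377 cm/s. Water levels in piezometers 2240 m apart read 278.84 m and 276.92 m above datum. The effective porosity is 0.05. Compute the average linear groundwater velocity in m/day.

0.00558

Convert K: 0.000377 cm/s × 864 = 0.3257 m/day.
Hydraulic gradient i = (278.84 − 276.92) / 2240 = 1.92 / 2240 = 0.0008571.
Darcy flux q = K · i = 0.3257 × 0.0008571 = 0.0002792 m/day.
Seepage velocity v = q / n_e = 0.0002792 / 0.05 = 0.005584 m/day.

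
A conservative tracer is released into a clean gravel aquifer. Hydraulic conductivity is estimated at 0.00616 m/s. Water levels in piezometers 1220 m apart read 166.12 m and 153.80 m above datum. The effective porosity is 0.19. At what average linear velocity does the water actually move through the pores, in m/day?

Convert K: 0.00616 m/s × 86400 = 532.2 m/day.
Hydraulic gradient i = (166.12 − 153.80) / 1220 = 12.32 / 1220 = 0.01010.
Darcy flux q = K · i = 532.2 × 0.01010 = 5.375 m/day.
Seepage velocity v = q / n_e = 5.375 / 0.19 = 28.29 m/day.

28.3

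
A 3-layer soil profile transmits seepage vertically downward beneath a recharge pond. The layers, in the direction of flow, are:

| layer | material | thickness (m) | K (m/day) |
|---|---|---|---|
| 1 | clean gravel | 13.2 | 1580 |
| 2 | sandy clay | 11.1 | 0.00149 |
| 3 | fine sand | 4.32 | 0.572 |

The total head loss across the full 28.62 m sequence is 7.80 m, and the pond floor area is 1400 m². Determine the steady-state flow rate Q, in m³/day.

1.46

Flow is perpendicular to layering, so the layers act in series and the equivalent K is the thickness-weighted harmonic mean.
Total thickness L = 13.2 + 11.1 + 4.32 = 28.62 m.
Σ(b_i/K_i) = 13.2/1580 + 11.1/0.00149 + 4.32/0.572 = 7457 d.
K_eq = L / Σ(b_i/K_i) = 28.62 / 7457 = 0.003838 m/day.
Q = K_eq · A · (Δh/L) = 0.003838 × 1400 × (7.80/28.62) = 1.464 m³/day.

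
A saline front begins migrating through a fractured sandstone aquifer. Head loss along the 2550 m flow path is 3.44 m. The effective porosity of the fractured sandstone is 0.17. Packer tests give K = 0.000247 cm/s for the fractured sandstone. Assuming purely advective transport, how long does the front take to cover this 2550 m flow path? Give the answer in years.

4120

Convert K: 0.000247 cm/s × 864 = 0.2134 m/day.
Hydraulic gradient i = Δh / L = 3.44 / 2550 = 0.001349.
Darcy flux q = K · i = 0.2134 × 0.001349 = 0.0002879 m/day.
Seepage velocity v = q / n_e = 0.0002879 / 0.17 = 0.001693 m/day.
Travel time t = L / v = 2550 / 0.001693 = 1.506e+06 days = 4123 years.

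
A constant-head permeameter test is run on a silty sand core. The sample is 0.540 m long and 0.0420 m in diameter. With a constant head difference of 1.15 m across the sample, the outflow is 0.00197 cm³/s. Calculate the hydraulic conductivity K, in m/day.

0.0577

Cross-sectional area A = π·(d/2)² = π × (0.0420/2)² = 0.001385 m².
Convert discharge: 0.00197 cm³/s = 1.970e-09 m³/s.
Darcy's law rearranged: K = Q·L / (A·Δh) = 1.970e-09 × 0.540 / (0.001385 × 1.15) = 6.677e-07 m/s = 0.05769 m/day.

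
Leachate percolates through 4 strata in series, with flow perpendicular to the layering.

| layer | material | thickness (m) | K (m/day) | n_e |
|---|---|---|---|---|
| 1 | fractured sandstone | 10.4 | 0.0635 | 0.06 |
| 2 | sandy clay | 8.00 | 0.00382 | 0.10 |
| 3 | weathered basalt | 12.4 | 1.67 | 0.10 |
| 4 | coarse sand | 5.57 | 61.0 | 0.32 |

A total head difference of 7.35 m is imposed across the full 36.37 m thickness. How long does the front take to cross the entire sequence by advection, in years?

With flow normal to the layers, continuity requires the same specific discharge q through every layer.
Σ(b_i/K_i) = 10.4/0.0635 + 8.00/0.00382 + 12.4/1.67 + 5.57/61.0 = 2266 d.
q = Δh / Σ(b_i/K_i) = 7.35 / 2266 = 0.003244 m/day.
In each layer the seepage velocity is v_i = q/n_i, so the layer transit time is t_i = b_i·n_i / q:
  layer 1 (fractured sandstone): t_1 = 10.4 × 0.06 / 0.003244 = 192.3 d
  layer 2 (sandy clay): t_2 = 8.00 × 0.10 / 0.003244 = 246.6 d
  layer 3 (weathered basalt): t_3 = 12.4 × 0.10 / 0.003244 = 382.2 d
  layer 4 (coarse sand): t_4 = 5.57 × 0.32 / 0.003244 = 549.4 d
Total t = Σ t_i = 1371 days = 3.752 years.

3.75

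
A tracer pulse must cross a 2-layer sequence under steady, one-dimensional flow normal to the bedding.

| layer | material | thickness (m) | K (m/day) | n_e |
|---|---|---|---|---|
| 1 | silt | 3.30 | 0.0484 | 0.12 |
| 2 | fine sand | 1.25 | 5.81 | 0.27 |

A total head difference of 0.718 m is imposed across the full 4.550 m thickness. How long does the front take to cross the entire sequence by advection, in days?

With flow normal to the layers, continuity requires the same specific discharge q through every layer.
Σ(b_i/K_i) = 3.30/0.0484 + 1.25/5.81 = 68.40 d.
q = Δh / Σ(b_i/K_i) = 0.718 / 68.40 = 0.01050 m/day.
In each layer the seepage velocity is v_i = q/n_i, so the layer transit time is t_i = b_i·n_i / q:
  layer 1 (silt): t_1 = 3.30 × 0.12 / 0.01050 = 37.72 d
  layer 2 (fine sand): t_2 = 1.25 × 0.27 / 0.01050 = 32.15 d
Total t = Σ t_i = 69.87 days.

69.9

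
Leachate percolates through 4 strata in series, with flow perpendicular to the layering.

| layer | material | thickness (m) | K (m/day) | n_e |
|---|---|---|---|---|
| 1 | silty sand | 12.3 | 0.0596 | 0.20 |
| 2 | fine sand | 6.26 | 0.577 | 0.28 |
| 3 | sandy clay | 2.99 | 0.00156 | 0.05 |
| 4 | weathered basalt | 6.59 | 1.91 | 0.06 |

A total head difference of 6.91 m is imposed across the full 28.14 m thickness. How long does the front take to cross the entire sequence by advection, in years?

4.03

With flow normal to the layers, continuity requires the same specific discharge q through every layer.
Σ(b_i/K_i) = 12.3/0.0596 + 6.26/0.577 + 2.99/0.00156 + 6.59/1.91 = 2137 d.
q = Δh / Σ(b_i/K_i) = 6.91 / 2137 = 0.003233 m/day.
In each layer the seepage velocity is v_i = q/n_i, so the layer transit time is t_i = b_i·n_i / q:
  layer 1 (silty sand): t_1 = 12.3 × 0.20 / 0.003233 = 760.9 d
  layer 2 (fine sand): t_2 = 6.26 × 0.28 / 0.003233 = 542.2 d
  layer 3 (sandy clay): t_3 = 2.99 × 0.05 / 0.003233 = 46.24 d
  layer 4 (weathered basalt): t_4 = 6.59 × 0.06 / 0.003233 = 122.3 d
Total t = Σ t_i = 1472 days = 4.029 years.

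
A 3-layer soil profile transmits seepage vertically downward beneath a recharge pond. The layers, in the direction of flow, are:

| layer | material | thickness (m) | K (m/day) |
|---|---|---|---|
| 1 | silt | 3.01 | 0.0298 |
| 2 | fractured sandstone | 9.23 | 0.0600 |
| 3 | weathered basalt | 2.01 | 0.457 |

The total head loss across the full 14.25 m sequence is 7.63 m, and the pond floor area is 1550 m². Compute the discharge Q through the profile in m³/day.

45.6

Flow is perpendicular to layering, so the layers act in series and the equivalent K is the thickness-weighted harmonic mean.
Total thickness L = 3.01 + 9.23 + 2.01 = 14.25 m.
Σ(b_i/K_i) = 3.01/0.0298 + 9.23/0.0600 + 2.01/0.457 = 259.2 d.
K_eq = L / Σ(b_i/K_i) = 14.25 / 259.2 = 0.05497 m/day.
Q = K_eq · A · (Δh/L) = 0.05497 × 1550 × (7.63/14.25) = 45.62 m³/day.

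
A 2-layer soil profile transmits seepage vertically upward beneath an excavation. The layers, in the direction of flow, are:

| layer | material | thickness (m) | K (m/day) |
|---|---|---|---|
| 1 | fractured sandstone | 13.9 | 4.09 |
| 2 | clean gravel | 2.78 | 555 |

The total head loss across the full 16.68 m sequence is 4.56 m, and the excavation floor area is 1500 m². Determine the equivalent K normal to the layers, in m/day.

4.90

Flow is perpendicular to layering, so the layers act in series and the equivalent K is the thickness-weighted harmonic mean.
Total thickness L = 13.9 + 2.78 = 16.68 m.
Σ(b_i/K_i) = 13.9/4.09 + 2.78/555 = 3.404 d.
K_eq = L / Σ(b_i/K_i) = 16.68 / 3.404 = 4.901 m/day.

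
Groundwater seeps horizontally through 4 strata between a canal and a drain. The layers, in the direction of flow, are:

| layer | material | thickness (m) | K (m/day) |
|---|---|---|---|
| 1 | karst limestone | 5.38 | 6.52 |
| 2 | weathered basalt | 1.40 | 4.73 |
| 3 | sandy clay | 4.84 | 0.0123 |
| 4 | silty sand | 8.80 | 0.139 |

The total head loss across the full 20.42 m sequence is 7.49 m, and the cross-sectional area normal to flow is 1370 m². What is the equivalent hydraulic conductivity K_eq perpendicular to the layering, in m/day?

0.0446

Flow is perpendicular to layering, so the layers act in series and the equivalent K is the thickness-weighted harmonic mean.
Total thickness L = 5.38 + 1.40 + 4.84 + 8.80 = 20.42 m.
Σ(b_i/K_i) = 5.38/6.52 + 1.40/4.73 + 4.84/0.0123 + 8.80/0.139 = 457.9 d.
K_eq = L / Σ(b_i/K_i) = 20.42 / 457.9 = 0.04459 m/day.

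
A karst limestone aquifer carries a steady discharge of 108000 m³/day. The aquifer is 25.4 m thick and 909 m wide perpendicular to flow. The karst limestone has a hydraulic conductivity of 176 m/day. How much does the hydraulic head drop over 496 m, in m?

Cross-sectional area A = 909 × 25.4 = 23089 m².
From Q = K·A·i, i = Q / (K·A) = 108000 / (176.0 × 23089) = 0.02658.
Head loss Δh = i · L = 0.02658 × 496 = 13.18 m.

13.2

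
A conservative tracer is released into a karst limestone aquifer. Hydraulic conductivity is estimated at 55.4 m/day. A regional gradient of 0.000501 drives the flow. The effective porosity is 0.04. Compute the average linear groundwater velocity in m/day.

0.694

Hydraulic gradient i = 0.000501.
Darcy flux q = K · i = 55.40 × 0.0005010 = 0.02776 m/day.
Seepage velocity v = q / n_e = 0.02776 / 0.04 = 0.6939 m/day.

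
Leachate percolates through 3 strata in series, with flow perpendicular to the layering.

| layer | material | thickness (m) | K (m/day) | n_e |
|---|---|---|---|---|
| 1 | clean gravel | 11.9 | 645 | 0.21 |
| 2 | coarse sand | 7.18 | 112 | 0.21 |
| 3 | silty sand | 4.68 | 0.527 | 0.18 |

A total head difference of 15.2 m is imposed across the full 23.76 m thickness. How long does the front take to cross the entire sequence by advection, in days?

With flow normal to the layers, continuity requires the same specific discharge q through every layer.
Σ(b_i/K_i) = 11.9/645 + 7.18/112 + 4.68/0.527 = 8.963 d.
q = Δh / Σ(b_i/K_i) = 15.2 / 8.963 = 1.696 m/day.
In each layer the seepage velocity is v_i = q/n_i, so the layer transit time is t_i = b_i·n_i / q:
  layer 1 (clean gravel): t_1 = 11.9 × 0.21 / 1.696 = 1.474 d
  layer 2 (coarse sand): t_2 = 7.18 × 0.21 / 1.696 = 0.8891 d
  layer 3 (silty sand): t_3 = 4.68 × 0.18 / 1.696 = 0.4967 d
Total t = Σ t_i = 2.859 days.

2.86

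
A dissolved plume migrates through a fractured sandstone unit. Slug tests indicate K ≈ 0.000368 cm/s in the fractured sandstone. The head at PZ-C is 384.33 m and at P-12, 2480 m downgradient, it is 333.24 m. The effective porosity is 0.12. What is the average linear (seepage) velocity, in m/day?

0.0546

Convert K: 0.000368 cm/s × 864 = 0.3180 m/day.
Hydraulic gradient i = (384.33 − 333.24) / 2480 = 51.09 / 2480 = 0.02060.
Darcy flux q = K · i = 0.3180 × 0.02060 = 0.006550 m/day.
Seepage velocity v = q / n_e = 0.006550 / 0.12 = 0.05458 m/day.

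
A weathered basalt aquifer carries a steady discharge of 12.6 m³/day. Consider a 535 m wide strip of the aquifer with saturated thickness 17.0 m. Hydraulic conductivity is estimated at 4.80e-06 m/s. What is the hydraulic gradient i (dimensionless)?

0.00334

Convert K: 4.80e-06 m/s × 86400 = 0.4147 m/day.
Cross-sectional area A = 535 × 17.0 = 9095 m².
From Q = K·A·i, i = Q / (K·A) = 12.6 / (0.4147 × 9095) = 0.003341.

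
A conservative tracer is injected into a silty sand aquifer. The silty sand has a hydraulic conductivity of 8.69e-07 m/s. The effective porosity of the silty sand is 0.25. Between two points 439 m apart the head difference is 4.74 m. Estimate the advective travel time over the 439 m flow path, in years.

Convert K: 8.69e-07 m/s × 86400 = 0.07508 m/day.
Hydraulic gradient i = Δh / L = 4.74 / 439 = 0.01080.
Darcy flux q = K · i = 0.07508 × 0.01080 = 0.0008107 m/day.
Seepage velocity v = q / n_e = 0.0008107 / 0.25 = 0.003243 m/day.
Travel time t = L / v = 439 / 0.003243 = 1.354e+05 days = 370.7 years.

371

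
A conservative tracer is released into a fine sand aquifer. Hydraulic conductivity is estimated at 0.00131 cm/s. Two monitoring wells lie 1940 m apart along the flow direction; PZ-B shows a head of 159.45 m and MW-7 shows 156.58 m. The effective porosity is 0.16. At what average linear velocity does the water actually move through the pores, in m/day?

0.0105

Convert K: 0.00131 cm/s × 864 = 1.132 m/day.
Hydraulic gradient i = (159.45 − 156.58) / 1940 = 2.87 / 1940 = 0.001479.
Darcy flux q = K · i = 1.132 × 0.001479 = 0.001674 m/day.
Seepage velocity v = q / n_e = 0.001674 / 0.16 = 0.01047 m/day.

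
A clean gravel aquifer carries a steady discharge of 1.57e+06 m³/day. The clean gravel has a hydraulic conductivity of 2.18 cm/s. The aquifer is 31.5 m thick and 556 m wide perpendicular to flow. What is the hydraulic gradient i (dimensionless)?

Convert K: 2.18 cm/s × 864 = 1884 m/day.
Cross-sectional area A = 556 × 31.5 = 17514 m².
From Q = K·A·i, i = Q / (K·A) = 1.57e+06 / (1884 × 17514) = 0.04759.

0.0476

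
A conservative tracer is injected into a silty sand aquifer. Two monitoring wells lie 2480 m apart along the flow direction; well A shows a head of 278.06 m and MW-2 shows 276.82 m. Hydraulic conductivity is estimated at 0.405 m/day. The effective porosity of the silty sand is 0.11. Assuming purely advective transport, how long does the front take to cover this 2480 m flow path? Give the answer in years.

Hydraulic gradient i = (278.06 − 276.82) / 2480 = 1.24 / 2480 = 0.0005000.
Darcy flux q = K · i = 0.4050 × 0.0005000 = 0.0002025 m/day.
Seepage velocity v = q / n_e = 0.0002025 / 0.11 = 0.001841 m/day.
Travel time t = L / v = 2480 / 0.001841 = 1.347e+06 days = 3688 years.

3690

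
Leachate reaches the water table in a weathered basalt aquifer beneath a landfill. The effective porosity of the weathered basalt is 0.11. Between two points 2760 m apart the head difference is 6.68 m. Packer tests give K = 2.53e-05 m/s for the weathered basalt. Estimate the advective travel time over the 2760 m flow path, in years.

Convert K: 2.53e-05 m/s × 86400 = 2.186 m/day.
Hydraulic gradient i = Δh / L = 6.68 / 2760 = 0.002420.
Darcy flux q = K · i = 2.186 × 0.002420 = 0.005291 m/day.
Seepage velocity v = q / n_e = 0.005291 / 0.11 = 0.04810 m/day.
Travel time t = L / v = 2760 / 0.04810 = 57385 days = 157.1 years.

157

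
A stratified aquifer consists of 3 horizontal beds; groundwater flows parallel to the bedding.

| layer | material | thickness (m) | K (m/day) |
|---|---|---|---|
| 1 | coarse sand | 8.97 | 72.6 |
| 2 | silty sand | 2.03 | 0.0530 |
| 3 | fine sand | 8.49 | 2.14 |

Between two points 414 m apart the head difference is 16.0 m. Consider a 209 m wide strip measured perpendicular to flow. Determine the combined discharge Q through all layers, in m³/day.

5410

Flow is parallel to layering, so each bed carries its own Darcy discharge and the transmissivities add.
Σ(K_i·b_i) = 72.6×8.97 + 0.0530×2.03 + 2.14×8.49 = 669.5 m²/day.
Hydraulic gradient i = Δh / L = 16.0 / 414 = 0.03865.
Q = Σ(K_i·b_i) · W · i = 669.5 × 209 × 0.03865 = 5408 m³/day.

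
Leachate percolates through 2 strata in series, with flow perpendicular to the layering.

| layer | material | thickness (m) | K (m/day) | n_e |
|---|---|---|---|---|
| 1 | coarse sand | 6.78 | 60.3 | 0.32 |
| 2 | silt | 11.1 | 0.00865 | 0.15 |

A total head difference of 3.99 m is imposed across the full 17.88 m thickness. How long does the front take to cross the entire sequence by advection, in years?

With flow normal to the layers, continuity requires the same specific discharge q through every layer.
Σ(b_i/K_i) = 6.78/60.3 + 11.1/0.00865 = 1283 d.
q = Δh / Σ(b_i/K_i) = 3.99 / 1283 = 0.003109 m/day.
In each layer the seepage velocity is v_i = q/n_i, so the layer transit time is t_i = b_i·n_i / q:
  layer 1 (coarse sand): t_1 = 6.78 × 0.32 / 0.003109 = 697.8 d
  layer 2 (silt): t_2 = 11.1 × 0.15 / 0.003109 = 535.5 d
Total t = Σ t_i = 1233 days = 3.377 years.

3.38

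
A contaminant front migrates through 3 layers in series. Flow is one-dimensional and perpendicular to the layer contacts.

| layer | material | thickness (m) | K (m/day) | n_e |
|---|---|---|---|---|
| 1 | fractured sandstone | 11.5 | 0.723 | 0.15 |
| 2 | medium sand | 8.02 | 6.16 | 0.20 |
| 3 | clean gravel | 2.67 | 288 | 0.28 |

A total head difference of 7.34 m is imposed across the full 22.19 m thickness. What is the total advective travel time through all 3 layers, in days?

With flow normal to the layers, continuity requires the same specific discharge q through every layer.
Σ(b_i/K_i) = 11.5/0.723 + 8.02/6.16 + 2.67/288 = 17.22 d.
q = Δh / Σ(b_i/K_i) = 7.34 / 17.22 = 0.4263 m/day.
In each layer the seepage velocity is v_i = q/n_i, so the layer transit time is t_i = b_i·n_i / q:
  layer 1 (fractured sandstone): t_1 = 11.5 × 0.15 / 0.4263 = 4.046 d
  layer 2 (medium sand): t_2 = 8.02 × 0.20 / 0.4263 = 3.762 d
  layer 3 (clean gravel): t_3 = 2.67 × 0.28 / 0.4263 = 1.754 d
Total t = Σ t_i = 9.562 days.

9.56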